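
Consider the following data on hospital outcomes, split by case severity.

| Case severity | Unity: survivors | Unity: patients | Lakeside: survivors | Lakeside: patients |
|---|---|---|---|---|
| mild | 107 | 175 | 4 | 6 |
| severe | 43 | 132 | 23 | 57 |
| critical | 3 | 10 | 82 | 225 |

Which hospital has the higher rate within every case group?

Lakeside

Mild: Unity 107/175 = 61.1%, Lakeside 4/6 = 66.7% → Lakeside
Severe: Unity 43/132 = 32.6%, Lakeside 23/57 = 40.4% → Lakeside
Critical: Unity 3/10 = 30.0%, Lakeside 82/225 = 36.4% → Lakeside
Lakeside has the higher rate in all 3 groups.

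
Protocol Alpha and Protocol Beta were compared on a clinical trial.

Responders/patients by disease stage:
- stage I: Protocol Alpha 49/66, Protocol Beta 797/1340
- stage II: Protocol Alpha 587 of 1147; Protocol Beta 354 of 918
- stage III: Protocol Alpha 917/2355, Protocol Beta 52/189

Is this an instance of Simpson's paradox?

Stage I: Protocol Alpha 49/66 = 74.2%, Protocol Beta 797/1340 = 59.5% → Protocol Alpha
Stage II: Protocol Alpha 587/1147 = 51.2%, Protocol Beta 354/918 = 38.6% → Protocol Alpha
Stage III: Protocol Alpha 917/2355 = 38.9%, Protocol Beta 52/189 = 27.5% → Protocol Alpha
Overall: Protocol Alpha 1553/3568 = 43.5%, Protocol Beta 1203/2447 = 49.2% → Protocol Beta
Protocol Alpha wins each disease group but Protocol Beta wins overall — the comparison reverses. Protocol Alpha's patients skew toward stage III, which has a lower base rate.

Yes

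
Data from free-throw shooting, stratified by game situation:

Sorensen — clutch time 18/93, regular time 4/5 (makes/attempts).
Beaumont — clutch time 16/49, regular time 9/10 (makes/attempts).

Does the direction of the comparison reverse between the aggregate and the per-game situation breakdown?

Clutch time: Sorensen 18/93 = 19.4%, Beaumont 16/49 = 32.7% → Beaumont
Regular time: Sorensen 4/5 = 80.0%, Beaumont 9/10 = 90.0% → Beaumont
Overall: Sorensen 22/98 = 22.4%, Beaumont 25/59 = 42.4% → Beaumont
Beaumont wins overall and in every game group — no reversal.

No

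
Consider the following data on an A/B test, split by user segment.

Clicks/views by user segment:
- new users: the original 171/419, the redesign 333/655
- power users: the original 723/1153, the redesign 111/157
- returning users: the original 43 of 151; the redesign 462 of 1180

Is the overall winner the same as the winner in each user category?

New users: the original 171/419 = 40.8%, the redesign 333/655 = 50.8% → the redesign
Power users: the original 723/1153 = 62.7%, the redesign 111/157 = 70.7% → the redesign
Returning users: the original 43/151 = 28.5%, the redesign 462/1180 = 39.2% → the redesign
Overall: the original 937/1723 = 54.4%, the redesign 906/1992 = 45.5% → the original
The redesign wins each user group but the original wins overall — the comparison reverses. The redesign's views skew toward returning users, which has a lower base rate.

No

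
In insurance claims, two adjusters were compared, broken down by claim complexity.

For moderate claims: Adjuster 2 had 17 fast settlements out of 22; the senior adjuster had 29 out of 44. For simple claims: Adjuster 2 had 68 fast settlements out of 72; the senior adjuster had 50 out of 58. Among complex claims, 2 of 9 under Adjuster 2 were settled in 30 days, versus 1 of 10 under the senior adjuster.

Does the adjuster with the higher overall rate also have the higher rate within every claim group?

Moderate: Adjuster 2 17/22 = 77.3%, the senior adjuster 29/44 = 65.9% → Adjuster 2
Simple: Adjuster 2 68/72 = 94.4%, the senior adjuster 50/58 = 86.2% → Adjuster 2
Complex: Adjuster 2 2/9 = 22.2%, the senior adjuster 1/10 = 10.0% → Adjuster 2
Overall: Adjuster 2 87/103 = 84.5%, the senior adjuster 80/112 = 71.4% → Adjuster 2
Adjuster 2 wins overall and in every claim group — no reversal.

Yes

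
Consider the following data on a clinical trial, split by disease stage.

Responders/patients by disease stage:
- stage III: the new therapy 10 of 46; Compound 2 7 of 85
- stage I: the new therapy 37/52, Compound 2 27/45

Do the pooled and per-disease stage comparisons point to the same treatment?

Stage III: the new therapy 10/46 = 21.7%, Compound 2 7/85 = 8.2% → the new therapy
Stage I: the new therapy 37/52 = 71.2%, Compound 2 27/45 = 60.0% → the new therapy
Overall: the new therapy 47/98 = 48.0%, Compound 2 34/130 = 26.2% → the new therapy
The new therapy wins overall and in every disease group — no reversal.

Yes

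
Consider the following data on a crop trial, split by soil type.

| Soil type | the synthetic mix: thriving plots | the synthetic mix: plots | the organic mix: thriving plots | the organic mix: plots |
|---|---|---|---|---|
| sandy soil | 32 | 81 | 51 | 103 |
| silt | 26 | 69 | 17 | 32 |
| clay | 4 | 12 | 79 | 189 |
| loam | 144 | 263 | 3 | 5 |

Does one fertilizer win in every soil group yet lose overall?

Sandy soil: the synthetic mix 32/81 = 39.5%, the organic mix 51/103 = 49.5% → the organic mix
Silt: the synthetic mix 26/69 = 37.7%, the organic mix 17/32 = 53.1% → the organic mix
Clay: the synthetic mix 4/12 = 33.3%, the organic mix 79/189 = 41.8% → the organic mix
Loam: the synthetic mix 144/263 = 54.8%, the organic mix 3/5 = 60.0% → the organic mix
Overall: the synthetic mix 206/425 = 48.5%, the organic mix 150/329 = 45.6% → the synthetic mix
The organic mix wins each soil group but the synthetic mix wins overall — the comparison reverses. The organic mix's plots skew toward clay, which has a lower base rate.

Yes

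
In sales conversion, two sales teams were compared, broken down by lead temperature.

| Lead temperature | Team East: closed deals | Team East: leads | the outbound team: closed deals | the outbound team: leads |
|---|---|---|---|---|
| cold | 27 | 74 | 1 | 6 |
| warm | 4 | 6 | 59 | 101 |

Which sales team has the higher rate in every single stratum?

Cold: Team East 27/74 = 36.5%, the outbound team 1/6 = 16.7% → Team East
Warm: Team East 4/6 = 66.7%, the outbound team 59/101 = 58.4% → Team East
Team East has the higher rate in both groups.

Team East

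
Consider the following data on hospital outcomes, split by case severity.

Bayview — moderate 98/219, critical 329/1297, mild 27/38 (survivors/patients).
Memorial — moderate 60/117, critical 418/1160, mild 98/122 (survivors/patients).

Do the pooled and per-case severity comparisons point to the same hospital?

Moderate: Bayview 98/219 = 44.7%, Memorial 60/117 = 51.3% → Memorial
Critical: Bayview 329/1297 = 25.4%, Memorial 418/1160 = 36.0% → Memorial
Mild: Bayview 27/38 = 71.1%, Memorial 98/122 = 80.3% → Memorial
Overall: Bayview 454/1554 = 29.2%, Memorial 576/1399 = 41.2% → Memorial
Memorial wins overall and in every case group — no reversal.

Yes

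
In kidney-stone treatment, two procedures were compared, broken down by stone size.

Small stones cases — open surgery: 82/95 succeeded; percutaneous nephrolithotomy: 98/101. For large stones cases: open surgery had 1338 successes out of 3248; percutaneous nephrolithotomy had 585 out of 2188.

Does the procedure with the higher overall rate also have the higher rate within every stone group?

Small stones: open surgery 82/95 = 86.3%, percutaneous nephrolithotomy 98/101 = 97.0% → percutaneous nephrolithotomy
Large stones: open surgery 1338/3248 = 41.2%, percutaneous nephrolithotomy 585/2188 = 26.7% → open surgery
Overall: open surgery 1420/3343 = 42.5%, percutaneous nephrolithotomy 683/2289 = 29.8% → open surgery
Neither sweeps: open surgery wins 1 of 2 groups, percutaneous nephrolithotomy wins 1. Open surgery wins overall but not every group — no Simpson reversal.

No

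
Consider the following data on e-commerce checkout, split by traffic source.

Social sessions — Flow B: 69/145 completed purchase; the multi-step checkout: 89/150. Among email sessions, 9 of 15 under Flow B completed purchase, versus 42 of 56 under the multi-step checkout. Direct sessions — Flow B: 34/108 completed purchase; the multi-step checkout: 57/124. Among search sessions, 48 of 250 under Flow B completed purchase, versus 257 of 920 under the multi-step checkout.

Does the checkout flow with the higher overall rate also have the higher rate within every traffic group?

Yes

Social: Flow B 69/145 = 47.6%, the multi-step checkout 89/150 = 59.3% → the multi-step checkout
Email: Flow B 9/15 = 60.0%, the multi-step checkout 42/56 = 75.0% → the multi-step checkout
Direct: Flow B 34/108 = 31.5%, the multi-step checkout 57/124 = 46.0% → the multi-step checkout
Search: Flow B 48/250 = 19.2%, the multi-step checkout 257/920 = 27.9% → the multi-step checkout
Overall: Flow B 160/518 = 30.9%, the multi-step checkout 445/1250 = 35.6% → the multi-step checkout
The multi-step checkout wins overall and in every traffic group — no reversal.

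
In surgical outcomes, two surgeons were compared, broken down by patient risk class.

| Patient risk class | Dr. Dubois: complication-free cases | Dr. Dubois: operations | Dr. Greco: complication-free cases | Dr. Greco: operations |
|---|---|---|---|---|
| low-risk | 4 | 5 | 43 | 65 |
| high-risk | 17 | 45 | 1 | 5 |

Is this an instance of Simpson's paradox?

Low-risk: Dr. Dubois 4/5 = 80.0%, Dr. Greco 43/65 = 66.2% → Dr. Dubois
High-risk: Dr. Dubois 17/45 = 37.8%, Dr. Greco 1/5 = 20.0% → Dr. Dubois
Overall: Dr. Dubois 21/50 = 42.0%, Dr. Greco 44/70 = 62.9% → Dr. Greco
Dr. Dubois wins each patient risk group but Dr. Greco wins overall — the comparison reverses. Dr. Dubois's operations skew toward high-risk, which has a lower base rate.

Yes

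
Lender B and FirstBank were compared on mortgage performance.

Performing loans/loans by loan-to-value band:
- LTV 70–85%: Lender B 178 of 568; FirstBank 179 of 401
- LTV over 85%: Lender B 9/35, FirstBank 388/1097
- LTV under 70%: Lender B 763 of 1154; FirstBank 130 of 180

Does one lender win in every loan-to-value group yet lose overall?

LTV 70–85%: Lender B 178/568 = 31.3%, FirstBank 179/401 = 44.6% → FirstBank
LTV over 85%: Lender B 9/35 = 25.7%, FirstBank 388/1097 = 35.4% → FirstBank
LTV under 70%: Lender B 763/1154 = 66.1%, FirstBank 130/180 = 72.2% → FirstBank
Overall: Lender B 950/1757 = 54.1%, FirstBank 697/1678 = 41.5% → Lender B
FirstBank wins each loan-to-value group but Lender B wins overall — the comparison reverses. FirstBank's loans skew toward LTV over 85%, which has a lower base rate.

Yes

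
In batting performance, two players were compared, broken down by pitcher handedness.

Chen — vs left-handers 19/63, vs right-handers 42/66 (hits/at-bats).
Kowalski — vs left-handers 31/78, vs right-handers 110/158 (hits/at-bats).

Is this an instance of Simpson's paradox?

No

Vs left-handers: Chen 19/63 = 30.2%, Kowalski 31/78 = 39.7% → Kowalski
Vs right-handers: Chen 42/66 = 63.6%, Kowalski 110/158 = 69.6% → Kowalski
Overall: Chen 61/129 = 47.3%, Kowalski 141/236 = 59.7% → Kowalski
Kowalski wins overall and in every pitcher group — no reversal.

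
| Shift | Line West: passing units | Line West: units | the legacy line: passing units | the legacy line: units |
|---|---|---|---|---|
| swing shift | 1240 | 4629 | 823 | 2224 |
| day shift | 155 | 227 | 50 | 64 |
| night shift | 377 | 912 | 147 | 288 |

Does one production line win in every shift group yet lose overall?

Swing shift: Line West 1240/4629 = 26.8%, the legacy line 823/2224 = 37.0% → the legacy line
Day shift: Line West 155/227 = 68.3%, the legacy line 50/64 = 78.1% → the legacy line
Night shift: Line West 377/912 = 41.3%, the legacy line 147/288 = 51.0% → the legacy line
Overall: Line West 1772/5768 = 30.7%, the legacy line 1020/2576 = 39.6% → the legacy line
The legacy line wins overall and in every shift group — no reversal.

No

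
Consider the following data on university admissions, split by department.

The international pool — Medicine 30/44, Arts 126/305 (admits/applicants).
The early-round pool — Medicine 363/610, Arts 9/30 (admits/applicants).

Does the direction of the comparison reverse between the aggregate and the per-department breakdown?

Medicine: the international pool 30/44 = 68.2%, the early-round pool 363/610 = 59.5% → the international pool
Arts: the international pool 126/305 = 41.3%, the early-round pool 9/30 = 30.0% → the international pool
Overall: the international pool 156/349 = 44.7%, the early-round pool 372/640 = 58.1% → the early-round pool
The international pool wins each department group but the early-round pool wins overall — the comparison reverses. The international pool's applicants skew toward Arts, which has a lower base rate.

Yes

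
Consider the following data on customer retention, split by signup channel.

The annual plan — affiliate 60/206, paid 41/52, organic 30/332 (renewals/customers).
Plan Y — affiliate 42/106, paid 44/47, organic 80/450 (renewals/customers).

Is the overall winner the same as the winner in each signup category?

Affiliate: the annual plan 60/206 = 29.1%, Plan Y 42/106 = 39.6% → Plan Y
Paid: the annual plan 41/52 = 78.8%, Plan Y 44/47 = 93.6% → Plan Y
Organic: the annual plan 30/332 = 9.0%, Plan Y 80/450 = 17.8% → Plan Y
Overall: the annual plan 131/590 = 22.2%, Plan Y 166/603 = 27.5% → Plan Y
Plan Y wins overall and in every signup group — no reversal.

Yes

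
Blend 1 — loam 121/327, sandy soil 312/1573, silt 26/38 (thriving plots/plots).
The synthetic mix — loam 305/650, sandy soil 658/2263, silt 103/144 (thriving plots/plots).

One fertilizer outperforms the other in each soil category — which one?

the synthetic mix

Loam: Blend 1 121/327 = 37.0%, the synthetic mix 305/650 = 46.9% → the synthetic mix
Sandy soil: Blend 1 312/1573 = 19.8%, the synthetic mix 658/2263 = 29.1% → the synthetic mix
Silt: Blend 1 26/38 = 68.4%, the synthetic mix 103/144 = 71.5% → the synthetic mix
The synthetic mix has the higher rate in all 3 groups.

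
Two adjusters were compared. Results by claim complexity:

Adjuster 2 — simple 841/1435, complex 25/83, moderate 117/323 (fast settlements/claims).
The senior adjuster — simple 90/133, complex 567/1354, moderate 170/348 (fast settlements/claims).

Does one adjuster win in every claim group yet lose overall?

Yes

Simple: Adjuster 2 841/1435 = 58.6%, the senior adjuster 90/133 = 67.7% → the senior adjuster
Complex: Adjuster 2 25/83 = 30.1%, the senior adjuster 567/1354 = 41.9% → the senior adjuster
Moderate: Adjuster 2 117/323 = 36.2%, the senior adjuster 170/348 = 48.9% → the senior adjuster
Overall: Adjuster 2 983/1841 = 53.4%, the senior adjuster 827/1835 = 45.1% → Adjuster 2
The senior adjuster wins each claim group but Adjuster 2 wins overall — the comparison reverses. The senior adjuster's claims skew toward complex, which has a lower base rate.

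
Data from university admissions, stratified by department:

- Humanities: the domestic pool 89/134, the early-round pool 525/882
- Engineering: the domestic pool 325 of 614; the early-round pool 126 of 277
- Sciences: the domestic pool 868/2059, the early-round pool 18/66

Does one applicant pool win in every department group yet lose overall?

Yes

Humanities: the domestic pool 89/134 = 66.4%, the early-round pool 525/882 = 59.5% → the domestic pool
Engineering: the domestic pool 325/614 = 52.9%, the early-round pool 126/277 = 45.5% → the domestic pool
Sciences: the domestic pool 868/2059 = 42.2%, the early-round pool 18/66 = 27.3% → the domestic pool
Overall: the domestic pool 1282/2807 = 45.7%, the early-round pool 669/1225 = 54.6% → the early-round pool
The domestic pool wins each department group but the early-round pool wins overall — the comparison reverses. The domestic pool's applicants skew toward Sciences, which has a lower base rate.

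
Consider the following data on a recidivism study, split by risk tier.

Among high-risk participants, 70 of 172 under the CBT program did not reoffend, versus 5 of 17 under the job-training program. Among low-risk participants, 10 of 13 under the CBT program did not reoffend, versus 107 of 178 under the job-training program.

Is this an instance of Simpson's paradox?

Yes

High-risk: the CBT program 70/172 = 40.7%, the job-training program 5/17 = 29.4% → the CBT program
Low-risk: the CBT program 10/13 = 76.9%, the job-training program 107/178 = 60.1% → the CBT program
Overall: the CBT program 80/185 = 43.2%, the job-training program 112/195 = 57.4% → the job-training program
The CBT program wins each risk group but the job-training program wins overall — the comparison reverses. The CBT program's participants skew toward high-risk, which has a lower base rate.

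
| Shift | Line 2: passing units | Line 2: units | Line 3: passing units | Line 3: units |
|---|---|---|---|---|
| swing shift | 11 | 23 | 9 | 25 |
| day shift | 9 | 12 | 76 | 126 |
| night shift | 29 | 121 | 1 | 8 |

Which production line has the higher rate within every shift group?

Swing shift: Line 2 11/23 = 47.8%, Line 3 9/25 = 36.0% → Line 2
Day shift: Line 2 9/12 = 75.0%, Line 3 76/126 = 60.3% → Line 2
Night shift: Line 2 29/121 = 24.0%, Line 3 1/8 = 12.5% → Line 2
Line 2 has the higher rate in all 3 groups.

Line 2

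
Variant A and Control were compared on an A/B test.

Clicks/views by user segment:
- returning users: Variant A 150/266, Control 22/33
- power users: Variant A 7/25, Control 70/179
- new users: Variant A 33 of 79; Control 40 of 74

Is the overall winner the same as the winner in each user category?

No

Returning users: Variant A 150/266 = 56.4%, Control 22/33 = 66.7% → Control
Power users: Variant A 7/25 = 28.0%, Control 70/179 = 39.1% → Control
New users: Variant A 33/79 = 41.8%, Control 40/74 = 54.1% → Control
Overall: Variant A 190/370 = 51.4%, Control 132/286 = 46.2% → Variant A
Control wins each user group but Variant A wins overall — the comparison reverses. Control's views skew toward power users, which has a lower base rate.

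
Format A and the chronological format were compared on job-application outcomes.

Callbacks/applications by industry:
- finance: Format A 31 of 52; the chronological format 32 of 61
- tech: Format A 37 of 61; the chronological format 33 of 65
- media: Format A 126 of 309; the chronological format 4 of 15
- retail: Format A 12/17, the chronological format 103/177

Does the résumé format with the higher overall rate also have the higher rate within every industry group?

No

Finance: Format A 31/52 = 59.6%, the chronological format 32/61 = 52.5% → Format A
Tech: Format A 37/61 = 60.7%, the chronological format 33/65 = 50.8% → Format A
Media: Format A 126/309 = 40.8%, the chronological format 4/15 = 26.7% → Format A
Retail: Format A 12/17 = 70.6%, the chronological format 103/177 = 58.2% → Format A
Overall: Format A 206/439 = 46.9%, the chronological format 172/318 = 54.1% → the chronological format
Format A wins each industry group but the chronological format wins overall — the comparison reverses. Format A's applications skew toward media, which has a lower base rate.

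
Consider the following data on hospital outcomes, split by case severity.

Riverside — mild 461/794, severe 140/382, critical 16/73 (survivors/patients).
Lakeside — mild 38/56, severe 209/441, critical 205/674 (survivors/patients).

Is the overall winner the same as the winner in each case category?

Mild: Riverside 461/794 = 58.1%, Lakeside 38/56 = 67.9% → Lakeside
Severe: Riverside 140/382 = 36.6%, Lakeside 209/441 = 47.4% → Lakeside
Critical: Riverside 16/73 = 21.9%, Lakeside 205/674 = 30.4% → Lakeside
Overall: Riverside 617/1249 = 49.4%, Lakeside 452/1171 = 38.6% → Riverside
Lakeside wins each case group but Riverside wins overall — the comparison reverses. Lakeside's patients skew toward critical, which has a lower base rate.

No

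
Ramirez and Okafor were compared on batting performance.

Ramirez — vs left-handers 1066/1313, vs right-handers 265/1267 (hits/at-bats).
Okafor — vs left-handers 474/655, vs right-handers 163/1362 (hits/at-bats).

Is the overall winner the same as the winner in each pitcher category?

Yes

Vs left-handers: Ramirez 1066/1313 = 81.2%, Okafor 474/655 = 72.4% → Ramirez
Vs right-handers: Ramirez 265/1267 = 20.9%, Okafor 163/1362 = 12.0% → Ramirez
Overall: Ramirez 1331/2580 = 51.6%, Okafor 637/2017 = 31.6% → Ramirez
Ramirez wins overall and in every pitcher group — no reversal.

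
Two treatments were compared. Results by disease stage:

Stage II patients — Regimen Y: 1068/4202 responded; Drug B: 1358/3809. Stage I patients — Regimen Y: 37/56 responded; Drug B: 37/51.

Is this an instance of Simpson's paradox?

Stage II: Regimen Y 1068/4202 = 25.4%, Drug B 1358/3809 = 35.7% → Drug B
Stage I: Regimen Y 37/56 = 66.1%, Drug B 37/51 = 72.5% → Drug B
Overall: Regimen Y 1105/4258 = 26.0%, Drug B 1395/3860 = 36.1% → Drug B
Drug B wins overall and in every disease group — no reversal.

No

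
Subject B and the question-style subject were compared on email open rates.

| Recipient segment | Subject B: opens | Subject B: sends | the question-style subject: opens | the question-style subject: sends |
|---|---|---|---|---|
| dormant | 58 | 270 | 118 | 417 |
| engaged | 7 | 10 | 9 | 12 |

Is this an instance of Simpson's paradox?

Dormant: Subject B 58/270 = 21.5%, the question-style subject 118/417 = 28.3% → the question-style subject
Engaged: Subject B 7/10 = 70.0%, the question-style subject 9/12 = 75.0% → the question-style subject
Overall: Subject B 65/280 = 23.2%, the question-style subject 127/429 = 29.6% → the question-style subject
The question-style subject wins overall and in every recipient group — no reversal.

No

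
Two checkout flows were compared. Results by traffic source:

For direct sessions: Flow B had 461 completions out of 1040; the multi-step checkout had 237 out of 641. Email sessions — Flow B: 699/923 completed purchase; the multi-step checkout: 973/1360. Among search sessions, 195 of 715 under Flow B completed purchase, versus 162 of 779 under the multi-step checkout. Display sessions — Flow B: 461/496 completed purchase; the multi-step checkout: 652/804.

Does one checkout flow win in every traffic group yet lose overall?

Direct: Flow B 461/1040 = 44.3%, the multi-step checkout 237/641 = 37.0% → Flow B
Email: Flow B 699/923 = 75.7%, the multi-step checkout 973/1360 = 71.5% → Flow B
Search: Flow B 195/715 = 27.3%, the multi-step checkout 162/779 = 20.8% → Flow B
Display: Flow B 461/496 = 92.9%, the multi-step checkout 652/804 = 81.1% → Flow B
Overall: Flow B 1816/3174 = 57.2%, the multi-step checkout 2024/3584 = 56.5% → Flow B
Flow B wins overall and in every traffic group — no reversal.

No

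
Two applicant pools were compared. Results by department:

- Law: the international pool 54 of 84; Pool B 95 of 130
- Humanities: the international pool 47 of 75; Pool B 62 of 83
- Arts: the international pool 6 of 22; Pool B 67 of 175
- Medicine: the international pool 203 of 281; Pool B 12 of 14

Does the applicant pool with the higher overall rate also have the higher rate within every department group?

No

Law: the international pool 54/84 = 64.3%, Pool B 95/130 = 73.1% → Pool B
Humanities: the international pool 47/75 = 62.7%, Pool B 62/83 = 74.7% → Pool B
Arts: the international pool 6/22 = 27.3%, Pool B 67/175 = 38.3% → Pool B
Medicine: the international pool 203/281 = 72.2%, Pool B 12/14 = 85.7% → Pool B
Overall: the international pool 310/462 = 67.1%, Pool B 236/402 = 58.7% → the international pool
Pool B wins each department group but the international pool wins overall — the comparison reverses. Pool B's applicants skew toward Arts, which has a lower base rate.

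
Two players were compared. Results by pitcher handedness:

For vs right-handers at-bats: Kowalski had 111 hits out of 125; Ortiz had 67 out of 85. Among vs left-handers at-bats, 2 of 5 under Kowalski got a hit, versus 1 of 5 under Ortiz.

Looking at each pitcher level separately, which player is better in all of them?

Kowalski

Vs right-handers: Kowalski 111/125 = 88.8%, Ortiz 67/85 = 78.8% → Kowalski
Vs left-handers: Kowalski 2/5 = 40.0%, Ortiz 1/5 = 20.0% → Kowalski
Kowalski has the higher rate in both groups.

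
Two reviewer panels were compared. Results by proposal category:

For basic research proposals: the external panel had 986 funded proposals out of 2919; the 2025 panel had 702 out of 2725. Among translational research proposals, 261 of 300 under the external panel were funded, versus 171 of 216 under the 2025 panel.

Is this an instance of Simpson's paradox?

No

Basic research: the external panel 986/2919 = 33.8%, the 2025 panel 702/2725 = 25.8% → the external panel
Translational research: the external panel 261/300 = 87.0%, the 2025 panel 171/216 = 79.2% → the external panel
Overall: the external panel 1247/3219 = 38.7%, the 2025 panel 873/2941 = 29.7% → the external panel
The external panel wins overall and in every proposal group — no reversal.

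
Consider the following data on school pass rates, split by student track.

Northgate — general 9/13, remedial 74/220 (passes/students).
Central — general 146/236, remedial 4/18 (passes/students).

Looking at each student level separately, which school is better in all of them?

General: Northgate 9/13 = 69.2%, Central 146/236 = 61.9% → Northgate
Remedial: Northgate 74/220 = 33.6%, Central 4/18 = 22.2% → Northgate
Northgate has the higher rate in both groups.

Northgate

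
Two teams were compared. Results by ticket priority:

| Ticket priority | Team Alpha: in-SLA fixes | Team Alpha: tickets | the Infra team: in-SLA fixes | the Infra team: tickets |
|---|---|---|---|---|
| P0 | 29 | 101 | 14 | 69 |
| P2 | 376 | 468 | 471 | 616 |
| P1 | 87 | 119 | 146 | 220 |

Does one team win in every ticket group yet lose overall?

P0: Team Alpha 29/101 = 28.7%, the Infra team 14/69 = 20.3% → Team Alpha
P2: Team Alpha 376/468 = 80.3%, the Infra team 471/616 = 76.5% → Team Alpha
P1: Team Alpha 87/119 = 73.1%, the Infra team 146/220 = 66.4% → Team Alpha
Overall: Team Alpha 492/688 = 71.5%, the Infra team 631/905 = 69.7% → Team Alpha
Team Alpha wins overall and in every ticket group — no reversal.

No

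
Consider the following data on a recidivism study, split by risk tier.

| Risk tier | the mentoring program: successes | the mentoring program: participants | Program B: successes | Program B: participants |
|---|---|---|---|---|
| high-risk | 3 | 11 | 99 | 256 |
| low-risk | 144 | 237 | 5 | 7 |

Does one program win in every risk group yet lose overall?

Yes

High-risk: the mentoring program 3/11 = 27.3%, Program B 99/256 = 38.7% → Program B
Low-risk: the mentoring program 144/237 = 60.8%, Program B 5/7 = 71.4% → Program B
Overall: the mentoring program 147/248 = 59.3%, Program B 104/263 = 39.5% → the mentoring program
Program B wins each risk group but the mentoring program wins overall — the comparison reverses. Program B's participants skew toward high-risk, which has a lower base rate.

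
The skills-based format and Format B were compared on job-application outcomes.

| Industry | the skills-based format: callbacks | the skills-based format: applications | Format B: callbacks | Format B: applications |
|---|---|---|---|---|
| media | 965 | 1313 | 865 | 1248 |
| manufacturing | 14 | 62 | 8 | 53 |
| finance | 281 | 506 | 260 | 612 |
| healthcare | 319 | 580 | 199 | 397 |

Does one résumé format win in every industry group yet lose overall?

No

Media: the skills-based format 965/1313 = 73.5%, Format B 865/1248 = 69.3% → the skills-based format
Manufacturing: the skills-based format 14/62 = 22.6%, Format B 8/53 = 15.1% → the skills-based format
Finance: the skills-based format 281/506 = 55.5%, Format B 260/612 = 42.5% → the skills-based format
Healthcare: the skills-based format 319/580 = 55.0%, Format B 199/397 = 50.1% → the skills-based format
Overall: the skills-based format 1579/2461 = 64.2%, Format B 1332/2310 = 57.7% → the skills-based format
The skills-based format wins overall and in every industry group — no reversal.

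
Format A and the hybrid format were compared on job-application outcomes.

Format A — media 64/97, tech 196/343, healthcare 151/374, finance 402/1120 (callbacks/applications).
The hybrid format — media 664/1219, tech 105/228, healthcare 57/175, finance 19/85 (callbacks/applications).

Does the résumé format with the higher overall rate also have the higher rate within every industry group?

No

Media: Format A 64/97 = 66.0%, the hybrid format 664/1219 = 54.5% → Format A
Tech: Format A 196/343 = 57.1%, the hybrid format 105/228 = 46.1% → Format A
Healthcare: Format A 151/374 = 40.4%, the hybrid format 57/175 = 32.6% → Format A
Finance: Format A 402/1120 = 35.9%, the hybrid format 19/85 = 22.4% → Format A
Overall: Format A 813/1934 = 42.0%, the hybrid format 845/1707 = 49.5% → the hybrid format
Format A wins each industry group but the hybrid format wins overall — the comparison reverses. Format A's applications skew toward finance, which has a lower base rate.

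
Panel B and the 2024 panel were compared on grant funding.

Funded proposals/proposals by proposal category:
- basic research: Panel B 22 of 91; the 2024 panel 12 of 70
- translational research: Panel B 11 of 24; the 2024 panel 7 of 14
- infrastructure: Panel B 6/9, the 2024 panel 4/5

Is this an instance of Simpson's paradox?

No

Basic research: Panel B 22/91 = 24.2%, the 2024 panel 12/70 = 17.1% → Panel B
Translational research: Panel B 11/24 = 45.8%, the 2024 panel 7/14 = 50.0% → the 2024 panel
Infrastructure: Panel B 6/9 = 66.7%, the 2024 panel 4/5 = 80.0% → the 2024 panel
Overall: Panel B 39/124 = 31.5%, the 2024 panel 23/89 = 25.8% → Panel B
Neither sweeps: Panel B wins 1 of 3 groups, the 2024 panel wins 2. Panel B wins overall but not every group — no Simpson reversal.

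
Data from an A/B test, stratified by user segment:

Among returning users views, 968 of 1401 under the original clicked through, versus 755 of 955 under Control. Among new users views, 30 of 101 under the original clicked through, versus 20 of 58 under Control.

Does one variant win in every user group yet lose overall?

No

Returning users: the original 968/1401 = 69.1%, Control 755/955 = 79.1% → Control
New users: the original 30/101 = 29.7%, Control 20/58 = 34.5% → Control
Overall: the original 998/1502 = 66.4%, Control 775/1013 = 76.5% → Control
Control wins overall and in every user group — no reversal.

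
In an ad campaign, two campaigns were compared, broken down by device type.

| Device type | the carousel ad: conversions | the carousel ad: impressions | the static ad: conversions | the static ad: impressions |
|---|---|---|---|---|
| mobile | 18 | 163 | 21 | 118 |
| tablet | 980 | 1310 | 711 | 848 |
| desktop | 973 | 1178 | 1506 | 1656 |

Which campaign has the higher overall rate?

Mobile: the carousel ad 18/163 = 11.0%, the static ad 21/118 = 17.8% → the static ad
Tablet: the carousel ad 980/1310 = 74.8%, the static ad 711/848 = 83.8% → the static ad
Desktop: the carousel ad 973/1178 = 82.6%, the static ad 1506/1656 = 90.9% → the static ad
Overall: the carousel ad 1971/2651 = 74.3%, the static ad 2238/2622 = 85.4% → the static ad

the static ad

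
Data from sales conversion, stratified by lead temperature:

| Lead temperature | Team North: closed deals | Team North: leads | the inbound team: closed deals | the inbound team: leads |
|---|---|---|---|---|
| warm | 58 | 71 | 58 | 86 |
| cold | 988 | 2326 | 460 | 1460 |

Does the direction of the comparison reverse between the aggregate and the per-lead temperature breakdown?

No

Warm: Team North 58/71 = 81.7%, the inbound team 58/86 = 67.4% → Team North
Cold: Team North 988/2326 = 42.5%, the inbound team 460/1460 = 31.5% → Team North
Overall: Team North 1046/2397 = 43.6%, the inbound team 518/1546 = 33.5% → Team North
Team North wins overall and in every lead group — no reversal.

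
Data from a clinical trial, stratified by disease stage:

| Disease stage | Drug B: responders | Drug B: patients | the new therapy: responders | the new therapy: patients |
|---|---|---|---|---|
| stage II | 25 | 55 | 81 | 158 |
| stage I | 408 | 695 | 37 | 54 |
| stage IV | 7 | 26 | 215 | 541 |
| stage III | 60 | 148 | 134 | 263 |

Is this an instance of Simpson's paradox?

Yes

Stage II: Drug B 25/55 = 45.5%, the new therapy 81/158 = 51.3% → the new therapy
Stage I: Drug B 408/695 = 58.7%, the new therapy 37/54 = 68.5% → the new therapy
Stage IV: Drug B 7/26 = 26.9%, the new therapy 215/541 = 39.7% → the new therapy
Stage III: Drug B 60/148 = 40.5%, the new therapy 134/263 = 51.0% → the new therapy
Overall: Drug B 500/924 = 54.1%, the new therapy 467/1016 = 46.0% → Drug B
The new therapy wins each disease group but Drug B wins overall — the comparison reverses. The new therapy's patients skew toward stage IV, which has a lower base rate.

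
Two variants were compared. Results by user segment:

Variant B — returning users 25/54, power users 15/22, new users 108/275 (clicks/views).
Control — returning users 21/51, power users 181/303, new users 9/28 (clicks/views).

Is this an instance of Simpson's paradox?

Returning users: Variant B 25/54 = 46.3%, Control 21/51 = 41.2% → Variant B
Power users: Variant B 15/22 = 68.2%, Control 181/303 = 59.7% → Variant B
New users: Variant B 108/275 = 39.3%, Control 9/28 = 32.1% → Variant B
Overall: Variant B 148/351 = 42.2%, Control 211/382 = 55.2% → Control
Variant B wins each user group but Control wins overall — the comparison reverses. Variant B's views skew toward new users, which has a lower base rate.

Yes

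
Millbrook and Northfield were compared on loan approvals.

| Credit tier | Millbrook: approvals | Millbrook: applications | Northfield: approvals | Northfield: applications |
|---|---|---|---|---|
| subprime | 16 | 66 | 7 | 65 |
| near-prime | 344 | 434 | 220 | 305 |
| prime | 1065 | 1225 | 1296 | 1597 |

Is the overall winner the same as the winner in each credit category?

Subprime: Millbrook 16/66 = 24.2%, Northfield 7/65 = 10.8% → Millbrook
Near-prime: Millbrook 344/434 = 79.3%, Northfield 220/305 = 72.1% → Millbrook
Prime: Millbrook 1065/1225 = 86.9%, Northfield 1296/1597 = 81.2% → Millbrook
Overall: Millbrook 1425/1725 = 82.6%, Northfield 1523/1967 = 77.4% → Millbrook
Millbrook wins overall and in every credit group — no reversal.

Yes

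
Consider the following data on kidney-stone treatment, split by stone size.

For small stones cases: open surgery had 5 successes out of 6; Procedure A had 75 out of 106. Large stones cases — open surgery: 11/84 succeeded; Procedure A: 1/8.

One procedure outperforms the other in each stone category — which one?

Small stones: open surgery 5/6 = 83.3%, Procedure A 75/106 = 70.8% → open surgery
Large stones: open surgery 11/84 = 13.1%, Procedure A 1/8 = 12.5% → open surgery
Open surgery has the higher rate in both groups.

open surgery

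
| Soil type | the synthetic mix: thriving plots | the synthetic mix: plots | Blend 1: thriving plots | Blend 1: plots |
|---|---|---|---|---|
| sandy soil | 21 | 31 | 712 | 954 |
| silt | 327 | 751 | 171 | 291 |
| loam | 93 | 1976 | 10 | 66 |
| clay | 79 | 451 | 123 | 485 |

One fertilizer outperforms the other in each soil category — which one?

Sandy soil: the synthetic mix 21/31 = 67.7%, Blend 1 712/954 = 74.6% → Blend 1
Silt: the synthetic mix 327/751 = 43.5%, Blend 1 171/291 = 58.8% → Blend 1
Loam: the synthetic mix 93/1976 = 4.7%, Blend 1 10/66 = 15.2% → Blend 1
Clay: the synthetic mix 79/451 = 17.5%, Blend 1 123/485 = 25.4% → Blend 1
Blend 1 has the higher rate in all 4 groups.

Blend 1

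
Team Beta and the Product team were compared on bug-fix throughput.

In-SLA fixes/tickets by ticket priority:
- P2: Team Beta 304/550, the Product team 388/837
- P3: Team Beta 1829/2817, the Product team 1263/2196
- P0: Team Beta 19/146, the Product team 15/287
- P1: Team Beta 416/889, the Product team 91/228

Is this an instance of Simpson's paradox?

P2: Team Beta 304/550 = 55.3%, the Product team 388/837 = 46.4% → Team Beta
P3: Team Beta 1829/2817 = 64.9%, the Product team 1263/2196 = 57.5% → Team Beta
P0: Team Beta 19/146 = 13.0%, the Product team 15/287 = 5.2% → Team Beta
P1: Team Beta 416/889 = 46.8%, the Product team 91/228 = 39.9% → Team Beta
Overall: Team Beta 2568/4402 = 58.3%, the Product team 1757/3548 = 49.5% → Team Beta
Team Beta wins overall and in every ticket group — no reversal.

No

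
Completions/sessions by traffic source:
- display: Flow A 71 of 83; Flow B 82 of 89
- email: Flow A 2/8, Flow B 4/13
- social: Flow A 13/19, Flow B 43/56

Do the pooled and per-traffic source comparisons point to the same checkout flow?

Yes

Display: Flow A 71/83 = 85.5%, Flow B 82/89 = 92.1% → Flow B
Email: Flow A 2/8 = 25.0%, Flow B 4/13 = 30.8% → Flow B
Social: Flow A 13/19 = 68.4%, Flow B 43/56 = 76.8% → Flow B
Overall: Flow A 86/110 = 78.2%, Flow B 129/158 = 81.6% → Flow B
Flow B wins overall and in every traffic group — no reversal.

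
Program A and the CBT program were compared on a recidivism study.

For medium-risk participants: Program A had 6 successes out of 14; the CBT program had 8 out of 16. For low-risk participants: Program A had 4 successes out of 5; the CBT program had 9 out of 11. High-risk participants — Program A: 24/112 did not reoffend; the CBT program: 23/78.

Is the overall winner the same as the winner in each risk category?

Yes

Medium-risk: Program A 6/14 = 42.9%, the CBT program 8/16 = 50.0% → the CBT program
Low-risk: Program A 4/5 = 80.0%, the CBT program 9/11 = 81.8% → the CBT program
High-risk: Program A 24/112 = 21.4%, the CBT program 23/78 = 29.5% → the CBT program
Overall: Program A 34/131 = 26.0%, the CBT program 40/105 = 38.1% → the CBT program
The CBT program wins overall and in every risk group — no reversal.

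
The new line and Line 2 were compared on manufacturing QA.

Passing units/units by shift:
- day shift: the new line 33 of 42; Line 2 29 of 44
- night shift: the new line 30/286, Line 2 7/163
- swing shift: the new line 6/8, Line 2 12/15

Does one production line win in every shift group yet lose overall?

No

Day shift: the new line 33/42 = 78.6%, Line 2 29/44 = 65.9% → the new line
Night shift: the new line 30/286 = 10.5%, Line 2 7/163 = 4.3% → the new line
Swing shift: the new line 6/8 = 75.0%, Line 2 12/15 = 80.0% → Line 2
Overall: the new line 69/336 = 20.5%, Line 2 48/222 = 21.6% → Line 2
Neither sweeps: the new line wins 2 of 3 groups, Line 2 wins 1. Line 2 wins overall but not every group — no Simpson reversal.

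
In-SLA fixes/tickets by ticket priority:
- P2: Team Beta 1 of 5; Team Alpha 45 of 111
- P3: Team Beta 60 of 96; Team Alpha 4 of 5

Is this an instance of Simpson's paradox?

P2: Team Beta 1/5 = 20.0%, Team Alpha 45/111 = 40.5% → Team Alpha
P3: Team Beta 60/96 = 62.5%, Team Alpha 4/5 = 80.0% → Team Alpha
Overall: Team Beta 61/101 = 60.4%, Team Alpha 49/116 = 42.2% → Team Beta
Team Alpha wins each ticket group but Team Beta wins overall — the comparison reverses. Team Alpha's tickets skew toward P2, which has a lower base rate.

Yes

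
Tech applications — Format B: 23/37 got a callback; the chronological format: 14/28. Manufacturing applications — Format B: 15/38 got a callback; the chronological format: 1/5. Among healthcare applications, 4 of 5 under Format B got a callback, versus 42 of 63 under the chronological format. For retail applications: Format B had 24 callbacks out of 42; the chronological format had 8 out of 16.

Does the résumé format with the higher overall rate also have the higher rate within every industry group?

Tech: Format B 23/37 = 62.2%, the chronological format 14/28 = 50.0% → Format B
Manufacturing: Format B 15/38 = 39.5%, the chronological format 1/5 = 20.0% → Format B
Healthcare: Format B 4/5 = 80.0%, the chronological format 42/63 = 66.7% → Format B
Retail: Format B 24/42 = 57.1%, the chronological format 8/16 = 50.0% → Format B
Overall: Format B 66/122 = 54.1%, the chronological format 65/112 = 58.0% → the chronological format
Format B wins each industry group but the chronological format wins overall — the comparison reverses. Format B's applications skew toward manufacturing, which has a lower base rate.

No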